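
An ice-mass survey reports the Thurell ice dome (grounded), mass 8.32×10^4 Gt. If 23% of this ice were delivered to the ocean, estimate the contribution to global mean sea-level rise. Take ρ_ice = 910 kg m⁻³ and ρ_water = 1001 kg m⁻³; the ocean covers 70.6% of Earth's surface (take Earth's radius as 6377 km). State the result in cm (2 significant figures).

Thurell: 0.23 × 8.32×10^4 Gt = 1.914×10^16 kg; dividing by ρ_w = 1001 kg m⁻³ gives 1.912×10^13 m³ of water.
Spread over 3.61×10^14 m² of ocean, Δh = 1.912×10^13 / 3.61×10^14 = 0.0530 m = 5.3 cm.

≈ 5.3 cm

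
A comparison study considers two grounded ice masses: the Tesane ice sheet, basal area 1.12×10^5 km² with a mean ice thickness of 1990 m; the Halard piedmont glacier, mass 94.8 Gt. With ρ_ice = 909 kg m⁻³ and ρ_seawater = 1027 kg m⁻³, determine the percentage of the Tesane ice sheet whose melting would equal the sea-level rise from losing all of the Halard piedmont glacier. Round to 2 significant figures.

≈ 0.047 %

Equal sea-level rise means equal mass of meltwater, i.e. equal mass of ice lost.
Ice mass of Halard: 9.480×10^13 kg; ice mass of Tesane: 2.026×10^17 kg.
Fraction required = 9.480×10^13 / 2.026×10^17 = 4.68×10^-4 → 0.047 %.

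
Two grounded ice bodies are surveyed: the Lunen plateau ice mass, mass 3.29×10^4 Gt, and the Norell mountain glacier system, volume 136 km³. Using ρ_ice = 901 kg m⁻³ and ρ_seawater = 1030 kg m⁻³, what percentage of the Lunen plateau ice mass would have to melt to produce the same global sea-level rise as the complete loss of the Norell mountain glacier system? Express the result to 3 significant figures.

Equal sea-level rise means equal mass of meltwater, i.e. equal mass of ice lost.
Ice mass of Norell: 1.225×10^14 kg; ice mass of Lunen: 3.290×10^16 kg.
Fraction required = 1.225×10^14 / 3.290×10^16 = 3.72×10^-3 → 0.372 %.

≈ 0.372 %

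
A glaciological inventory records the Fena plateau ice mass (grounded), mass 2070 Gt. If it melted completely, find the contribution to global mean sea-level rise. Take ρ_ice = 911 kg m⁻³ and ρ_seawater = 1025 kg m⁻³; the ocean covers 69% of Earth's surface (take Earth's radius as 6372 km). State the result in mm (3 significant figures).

Fena: 2070 Gt = 2.070×10^15 kg; dividing by ρ_w = 1025 kg m⁻³ gives 2.020×10^12 m³ of water.
Spread over 3.52×10^14 m² of ocean, Δh = 2.020×10^12 / 3.52×10^14 = 5.74×10^-3 m = 5.74 mm.

≈ 5.74 mm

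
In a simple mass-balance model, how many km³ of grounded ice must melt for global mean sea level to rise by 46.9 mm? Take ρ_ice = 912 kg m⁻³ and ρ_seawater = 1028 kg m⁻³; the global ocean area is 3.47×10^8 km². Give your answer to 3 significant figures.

≈ 1.83×10^4 km³

Required water volume = Δh × A = 0.0469 m × 3.47×10^14 m² = 1.627×10^13 m³ = 1.627×10^4 km³.
Ice volume = water volume × ρ_w/ρ_ice = 1.627×10^4 × 1028/912 = 1.83×10^4 km³.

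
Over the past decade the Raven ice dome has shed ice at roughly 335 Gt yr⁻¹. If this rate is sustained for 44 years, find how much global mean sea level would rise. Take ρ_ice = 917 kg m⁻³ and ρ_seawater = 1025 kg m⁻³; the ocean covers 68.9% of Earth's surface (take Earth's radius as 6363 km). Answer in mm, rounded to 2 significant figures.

Total mass lost = 335 Gt/yr × 44 yr = 1.474×10^4 Gt = 1.474×10^16 kg.
ρ_w = 1025 kg m⁻³, so water volume = 1.474×10^16 / 1025 = 1.438×10^13 m³.
Δh = 1.438×10^13 / 3.51×10^14 = 0.0410 m = 41 mm.

≈ 41 mm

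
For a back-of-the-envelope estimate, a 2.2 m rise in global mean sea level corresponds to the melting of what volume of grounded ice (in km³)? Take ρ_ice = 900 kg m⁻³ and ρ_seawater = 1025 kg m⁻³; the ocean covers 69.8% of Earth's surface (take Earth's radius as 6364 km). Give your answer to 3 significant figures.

≈ 8.90×10^5 km³

Required water volume = Δh × A = 2.2 m × 3.55×10^14 m² = 7.815×10^14 m³ = 7.815×10^5 km³.
Ice volume = water volume × ρ_w/ρ_ice = 7.815×10^5 × 1025/900 = 8.90×10^5 km³.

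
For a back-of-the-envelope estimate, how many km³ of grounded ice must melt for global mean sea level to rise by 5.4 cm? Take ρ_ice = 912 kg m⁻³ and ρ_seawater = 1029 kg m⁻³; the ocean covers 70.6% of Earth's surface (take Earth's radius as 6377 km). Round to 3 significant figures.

≈ 2.20×10^4 km³

Required water volume = Δh × A = 0.054 m × 3.61×10^14 m² = 1.948×10^13 m³ = 1.948×10^4 km³.
Ice volume = water volume × ρ_w/ρ_ice = 1.948×10^4 × 1029/912 = 2.20×10^4 km³.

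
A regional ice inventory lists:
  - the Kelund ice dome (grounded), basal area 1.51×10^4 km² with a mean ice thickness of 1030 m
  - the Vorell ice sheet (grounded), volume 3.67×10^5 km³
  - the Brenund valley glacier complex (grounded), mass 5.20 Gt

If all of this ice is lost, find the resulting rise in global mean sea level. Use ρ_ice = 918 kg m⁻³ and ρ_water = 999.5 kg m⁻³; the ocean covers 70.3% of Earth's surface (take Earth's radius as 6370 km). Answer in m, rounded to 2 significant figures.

≈ 0.98 m

Kelund: ice volume = 1.51×10^4 km² × 1030 m = 1.555×10^4 km³; 1.555×10^4 × (918/999.5) = 1.428×10^4 km³ of water.
Vorell: 3.67×10^5 km³ × (918/999.5) = 3.371×10^5 km³ of water.
Brenund: 5.20 Gt = 5.200×10^12 kg; dividing by ρ_w = 999.5 kg m⁻³ gives 5.203×10^9 m³ of water.
Total added water ≈ 3.514×10^14 m³ over 3.58×10^14 m² → Δh = 0.980 m.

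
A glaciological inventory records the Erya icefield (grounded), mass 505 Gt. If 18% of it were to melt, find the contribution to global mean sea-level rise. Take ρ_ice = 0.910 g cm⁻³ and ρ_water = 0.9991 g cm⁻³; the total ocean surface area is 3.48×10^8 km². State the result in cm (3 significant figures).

≈ 0.0261 cm

Erya: 0.18 × 505 Gt = 9.090×10^13 kg; dividing by ρ_w = 0.9991 g cm⁻³ = 999.1 kg m⁻³ gives 9.098×10^10 m³ of water.
Spread over 3.48×10^14 m² of ocean, Δh = 9.098×10^10 / 3.48×10^14 = 2.61×10^-4 m = 0.0261 cm.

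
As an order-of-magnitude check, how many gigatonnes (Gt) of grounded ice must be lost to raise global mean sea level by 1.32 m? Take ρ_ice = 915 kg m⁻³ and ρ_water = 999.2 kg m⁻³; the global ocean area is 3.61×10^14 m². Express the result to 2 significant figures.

Required water volume = Δh × A = 1.32 m × 3.61×10^14 m² = 4.765×10^14 m³.
ρ_w = 999.2 kg m⁻³, so the mass of water = 4.765×10^14 m³ × 999.2 kg m⁻³ = 4.761×10^17 kg = 4.8×10^5 Gt (and the same mass of ice, by conservation).

≈ 4.8×10^5 Gt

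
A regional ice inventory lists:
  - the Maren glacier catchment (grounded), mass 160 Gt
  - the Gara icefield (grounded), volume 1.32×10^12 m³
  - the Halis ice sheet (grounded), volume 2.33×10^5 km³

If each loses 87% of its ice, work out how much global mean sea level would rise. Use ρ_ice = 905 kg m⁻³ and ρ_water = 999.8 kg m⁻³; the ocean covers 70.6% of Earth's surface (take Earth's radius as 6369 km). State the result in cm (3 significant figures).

≈ 51.3 cm

Maren: 0.87 × 160 Gt = 1.392×10^14 kg; dividing by ρ_w = 999.8 kg m⁻³ gives 1.392×10^11 m³ of water.
Gara: 0.87 × 1.32×10^12 m³ × (905/999.8) = 1.040×10^12 m³ of water.
Halis: 0.87 × 2.33×10^5 km³ × (905/999.8) = 1.835×10^5 km³ of water.
Total added water ≈ 1.847×10^14 m³ over 3.60×10^14 m² → Δh = 0.513 m = 51.3 cm.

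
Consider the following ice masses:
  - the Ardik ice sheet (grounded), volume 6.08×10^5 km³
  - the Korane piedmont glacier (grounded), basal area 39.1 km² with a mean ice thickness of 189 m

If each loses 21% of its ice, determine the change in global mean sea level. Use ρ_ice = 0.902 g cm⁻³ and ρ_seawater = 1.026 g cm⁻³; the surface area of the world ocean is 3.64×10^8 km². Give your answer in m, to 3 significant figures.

Ardik: 0.21 × 6.08×10^5 km³ × (902/1026) = 1.122×10^5 km³ of water.
Korane: ice volume = 39.1 km² × 189 m = 7.390 km³; 0.21 × 7.390 × (902/1026) = 1.364 km³ of water.
Total added water ≈ 1.123×10^14 m³ over 3.64×10^14 m² → Δh = 0.308 m.

≈ 0.308 m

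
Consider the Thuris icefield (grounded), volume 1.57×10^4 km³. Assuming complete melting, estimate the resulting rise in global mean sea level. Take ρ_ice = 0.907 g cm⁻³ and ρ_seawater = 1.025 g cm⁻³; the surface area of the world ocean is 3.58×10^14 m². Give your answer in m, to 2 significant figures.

Thuris: 1.57×10^4 km³ × (907/1025) = 1.389×10^4 km³ of water.
Spread over 3.58×10^14 m² of ocean, Δh = 1.389×10^13 / 3.58×10^14 = 0.0388 m.

≈ 0.039 m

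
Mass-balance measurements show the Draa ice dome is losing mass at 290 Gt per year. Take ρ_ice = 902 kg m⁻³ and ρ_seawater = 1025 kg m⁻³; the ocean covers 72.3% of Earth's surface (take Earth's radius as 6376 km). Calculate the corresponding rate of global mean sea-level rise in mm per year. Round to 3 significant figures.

ρ_w = 1025 kg m⁻³. Annual water volume added = 290 Gt / ρ_w = 2.900×10^14 kg / 1025 kg m⁻³ = 2.829×10^11 m³.
Δh per year = 2.829×10^11 / 3.69×10^14 = 7.66×10^-4 m = 0.766 mm.

≈ 0.766 mm/yr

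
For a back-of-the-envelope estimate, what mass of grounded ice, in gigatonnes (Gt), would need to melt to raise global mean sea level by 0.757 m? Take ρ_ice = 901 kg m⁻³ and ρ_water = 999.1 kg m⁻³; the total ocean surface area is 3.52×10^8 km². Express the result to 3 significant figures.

Required water volume = Δh × A = 0.757 m × 3.52×10^14 m² = 2.665×10^14 m³.
ρ_w = 999.1 kg m⁻³, so the mass of water = 2.665×10^14 m³ × 999.1 kg m⁻³ = 2.662×10^17 kg = 2.66×10^5 Gt (and the same mass of ice, by conservation).

≈ 2.66×10^5 Gt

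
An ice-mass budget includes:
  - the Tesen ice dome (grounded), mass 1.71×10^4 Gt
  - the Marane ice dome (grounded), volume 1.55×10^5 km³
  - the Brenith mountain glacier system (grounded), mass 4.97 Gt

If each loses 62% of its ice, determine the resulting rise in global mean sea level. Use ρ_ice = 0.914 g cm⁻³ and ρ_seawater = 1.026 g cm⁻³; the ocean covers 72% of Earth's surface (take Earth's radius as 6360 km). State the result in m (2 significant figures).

Tesen: 0.62 × 1.71×10^4 Gt = 1.060×10^16 kg; dividing by ρ_w = 1.026 g cm⁻³ = 1026 kg m⁻³ gives 1.033×10^13 m³ of water.
Marane: 0.62 × 1.55×10^5 km³ × (914/1026) = 8.561×10^4 km³ of water.
Brenith: 0.62 × 4.97 Gt = 3.081×10^12 kg; dividing by ρ_w = 1026 kg m⁻³ gives 3.003×10^9 m³ of water.
Total added water ≈ 9.595×10^13 m³ over 3.66×10^14 m² → Δh = 0.262 m.

≈ 0.26 m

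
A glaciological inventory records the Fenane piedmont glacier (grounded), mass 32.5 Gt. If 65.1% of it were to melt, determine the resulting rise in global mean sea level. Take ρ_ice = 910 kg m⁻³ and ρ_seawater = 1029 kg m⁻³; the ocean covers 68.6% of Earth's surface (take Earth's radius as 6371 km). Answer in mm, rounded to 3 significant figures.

Fenane: 0.651 × 32.5 Gt = 2.116×10^13 kg; dividing by ρ_w = 1029 kg m⁻³ gives 2.056×10^10 m³ of water.
Spread over 3.50×10^14 m² of ocean, Δh = 2.056×10^10 / 3.50×10^14 = 5.88×10^-5 m = 0.0588 mm.

≈ 0.0588 mm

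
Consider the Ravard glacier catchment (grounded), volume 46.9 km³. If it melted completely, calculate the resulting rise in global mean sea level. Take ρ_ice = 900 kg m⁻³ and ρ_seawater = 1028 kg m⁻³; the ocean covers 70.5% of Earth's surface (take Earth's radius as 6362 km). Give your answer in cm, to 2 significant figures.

≈ 0.011 cm

Ravard: 46.9 km³ × (900/1028) = 41.06 km³ of water.
Spread over 3.59×10^14 m² of ocean, Δh = 4.106×10^10 / 3.59×10^14 = 1.15×10^-4 m = 0.011 cm.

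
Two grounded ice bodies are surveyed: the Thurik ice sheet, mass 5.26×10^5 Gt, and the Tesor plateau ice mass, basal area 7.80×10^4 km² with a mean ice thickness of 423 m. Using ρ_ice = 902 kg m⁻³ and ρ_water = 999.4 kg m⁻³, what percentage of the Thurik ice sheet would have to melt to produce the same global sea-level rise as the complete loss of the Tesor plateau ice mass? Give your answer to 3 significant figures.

≈ 5.66 %

Equal sea-level rise means equal mass of meltwater, i.e. equal mass of ice lost.
Ice mass of Tesor: 2.976×10^16 kg; ice mass of Thurik: 5.260×10^17 kg.
Fraction required = 2.976×10^16 / 5.260×10^17 = 0.0566 → 5.66 %.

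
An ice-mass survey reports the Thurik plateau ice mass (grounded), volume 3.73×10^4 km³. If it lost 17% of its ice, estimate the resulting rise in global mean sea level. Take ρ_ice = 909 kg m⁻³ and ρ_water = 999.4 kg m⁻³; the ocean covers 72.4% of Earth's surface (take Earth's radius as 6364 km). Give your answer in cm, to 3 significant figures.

Thurik: 0.17 × 3.73×10^4 km³ × (909/999.4) = 5767 km³ of water.
Spread over 3.68×10^14 m² of ocean, Δh = 5.767×10^12 / 3.68×10^14 = 0.0157 m = 1.57 cm.

≈ 1.57 cm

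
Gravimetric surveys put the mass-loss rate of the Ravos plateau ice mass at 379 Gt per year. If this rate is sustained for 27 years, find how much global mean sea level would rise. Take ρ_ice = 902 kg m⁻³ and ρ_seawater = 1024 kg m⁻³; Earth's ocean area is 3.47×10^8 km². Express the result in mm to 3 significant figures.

Total mass lost = 379 Gt/yr × 27 yr = 1.023×10^4 Gt = 1.023×10^16 kg.
ρ_w = 1024 kg m⁻³, so water volume = 1.023×10^16 / 1024 = 9.993×10^12 m³.
Δh = 9.993×10^12 / 3.47×10^14 = 0.0288 m = 28.8 mm.

≈ 28.8 mm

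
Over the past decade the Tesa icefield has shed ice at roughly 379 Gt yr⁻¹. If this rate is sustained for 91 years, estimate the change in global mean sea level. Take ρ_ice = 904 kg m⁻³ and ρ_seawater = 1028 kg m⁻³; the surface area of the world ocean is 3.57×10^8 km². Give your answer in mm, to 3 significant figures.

Total mass lost = 379 Gt/yr × 91 yr = 3.449×10^4 Gt = 3.449×10^16 kg.
ρ_w = 1028 kg m⁻³, so water volume = 3.449×10^16 / 1028 = 3.355×10^13 m³.
Δh = 3.355×10^13 / 3.57×10^14 = 0.0940 m = 94.0 mm.

≈ 94.0 mm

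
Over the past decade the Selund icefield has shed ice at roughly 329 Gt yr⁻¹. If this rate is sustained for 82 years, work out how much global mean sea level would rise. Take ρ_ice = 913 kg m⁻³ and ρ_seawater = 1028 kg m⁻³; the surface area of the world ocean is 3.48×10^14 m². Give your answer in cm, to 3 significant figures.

Total mass lost = 329 Gt/yr × 82 yr = 2.698×10^4 Gt = 2.698×10^16 kg.
ρ_w = 1028 kg m⁻³, so water volume = 2.698×10^16 / 1028 = 2.624×10^13 m³.
Δh = 2.624×10^13 / 3.48×10^14 = 0.0754 m = 7.54 cm.

≈ 7.54 cm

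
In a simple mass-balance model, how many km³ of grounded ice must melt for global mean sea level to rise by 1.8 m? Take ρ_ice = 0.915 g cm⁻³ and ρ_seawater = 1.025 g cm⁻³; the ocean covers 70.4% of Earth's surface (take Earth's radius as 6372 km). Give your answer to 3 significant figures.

Required water volume = Δh × A = 1.8 m × 3.59×10^14 m² = 6.466×10^14 m³ = 6.466×10^5 km³.
Ice volume = water volume × ρ_w/ρ_ice = 6.466×10^5 × 1025/915 = 7.24×10^5 km³.

≈ 7.24×10^5 km³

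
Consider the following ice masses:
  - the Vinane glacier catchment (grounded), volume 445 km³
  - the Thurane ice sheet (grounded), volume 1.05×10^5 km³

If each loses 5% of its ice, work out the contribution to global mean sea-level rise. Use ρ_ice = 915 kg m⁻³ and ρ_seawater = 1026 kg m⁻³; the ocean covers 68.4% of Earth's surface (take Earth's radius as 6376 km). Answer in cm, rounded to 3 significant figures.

≈ 1.35 cm

Vinane: 0.05 × 445 km³ × (915/1026) = 19.84 km³ of water.
Thurane: 0.05 × 1.05×10^5 km³ × (915/1026) = 4682 km³ of water.
Total added water ≈ 4.702×10^12 m³ over 3.49×10^14 m² → Δh = 0.0135 m = 1.35 cm.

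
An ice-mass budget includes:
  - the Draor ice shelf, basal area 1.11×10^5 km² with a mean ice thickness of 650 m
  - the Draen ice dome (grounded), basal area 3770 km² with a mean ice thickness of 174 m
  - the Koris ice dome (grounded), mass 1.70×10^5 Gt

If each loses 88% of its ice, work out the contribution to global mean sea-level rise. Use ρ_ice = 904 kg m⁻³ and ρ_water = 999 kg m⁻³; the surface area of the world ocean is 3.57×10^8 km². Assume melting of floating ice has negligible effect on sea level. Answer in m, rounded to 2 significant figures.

The Draor ice shelf is floating and already displaces its own weight of water, so its melt adds essentially nothing to sea level.
Draen: ice volume = 3770 km² × 174 m = 656.0 km³; 0.88 × 656.0 × (904/999) = 522.4 km³ of water.
Koris: 0.88 × 1.70×10^5 Gt = 1.496×10^17 kg; dividing by ρ_w = 999 kg m⁻³ gives 1.497×10^14 m³ of water.
Total added water ≈ 1.503×10^14 m³ over 3.57×10^14 m² → Δh = 0.421 m.

≈ 0.42 m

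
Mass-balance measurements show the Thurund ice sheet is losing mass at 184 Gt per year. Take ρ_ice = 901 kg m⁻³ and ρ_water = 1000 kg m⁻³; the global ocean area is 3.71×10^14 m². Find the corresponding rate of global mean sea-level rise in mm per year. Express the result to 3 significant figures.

ρ_w = 1000 kg m⁻³. Annual water volume added = 184 Gt / ρ_w = 1.840×10^14 kg / 1000 kg m⁻³ = 1.840×10^11 m³.
Δh per year = 1.840×10^11 / 3.71×10^14 = 4.96×10^-4 m = 0.496 mm.

≈ 0.496 mm/yr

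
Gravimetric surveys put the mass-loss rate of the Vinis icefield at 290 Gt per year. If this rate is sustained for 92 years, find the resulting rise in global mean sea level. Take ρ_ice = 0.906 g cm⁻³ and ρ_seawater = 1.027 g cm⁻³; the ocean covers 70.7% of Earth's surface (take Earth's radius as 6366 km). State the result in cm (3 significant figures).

≈ 7.22 cm

Total mass lost = 290 Gt/yr × 92 yr = 2.668×10^4 Gt = 2.668×10^16 kg.
ρ_w = 1.027 g cm⁻³ = 1027 kg m⁻³, so water volume = 2.668×10^16 / 1027 = 2.598×10^13 m³.
Δh = 2.598×10^13 / 3.60×10^14 = 0.0722 m = 7.22 cm.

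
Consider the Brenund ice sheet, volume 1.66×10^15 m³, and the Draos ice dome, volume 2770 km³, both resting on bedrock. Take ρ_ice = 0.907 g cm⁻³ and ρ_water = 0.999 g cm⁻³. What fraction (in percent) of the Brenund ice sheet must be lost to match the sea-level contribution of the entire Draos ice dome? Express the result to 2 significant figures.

≈ 0.17 %

Equal sea-level rise means equal mass of meltwater, i.e. equal mass of ice lost.
Ice mass of Draos: 2.512×10^15 kg; ice mass of Brenund: 1.506×10^18 kg.
Fraction required = 2.512×10^15 / 1.506×10^18 = 1.67×10^-3 → 0.17 %.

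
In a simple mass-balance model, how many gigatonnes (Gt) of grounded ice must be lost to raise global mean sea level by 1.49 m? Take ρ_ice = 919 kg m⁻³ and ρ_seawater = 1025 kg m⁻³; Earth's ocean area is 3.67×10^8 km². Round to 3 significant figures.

Required water volume = Δh × A = 1.49 m × 3.67×10^14 m² = 5.468×10^14 m³.
ρ_w = 1025 kg m⁻³, so the mass of water = 5.468×10^14 m³ × 1025 kg m⁻³ = 5.605×10^17 kg = 5.61×10^5 Gt (and the same mass of ice, by conservation).

≈ 5.61×10^5 Gt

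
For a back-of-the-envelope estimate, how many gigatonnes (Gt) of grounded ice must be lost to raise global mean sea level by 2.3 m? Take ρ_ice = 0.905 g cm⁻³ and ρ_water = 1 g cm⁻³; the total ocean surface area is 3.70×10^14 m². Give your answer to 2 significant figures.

≈ 8.5×10^5 Gt

Required water volume = Δh × A = 2.3 m × 3.70×10^14 m² = 8.510×10^14 m³.
ρ_w = 1 g cm⁻³ = 1000 kg m⁻³, so the mass of water = 8.510×10^14 m³ × 1000 kg m⁻³ = 8.510×10^17 kg = 8.5×10^5 Gt (and the same mass of ice, by conservation).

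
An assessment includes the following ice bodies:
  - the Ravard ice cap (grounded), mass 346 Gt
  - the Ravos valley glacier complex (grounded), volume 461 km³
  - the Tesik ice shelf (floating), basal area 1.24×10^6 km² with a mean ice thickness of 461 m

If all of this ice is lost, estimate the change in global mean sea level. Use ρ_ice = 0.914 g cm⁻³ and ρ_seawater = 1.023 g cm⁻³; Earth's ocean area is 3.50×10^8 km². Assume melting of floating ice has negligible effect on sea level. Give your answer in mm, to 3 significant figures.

Ravard: 346 Gt = 3.460×10^14 kg; dividing by ρ_w = 1.023 g cm⁻³ = 1023 kg m⁻³ gives 3.382×10^11 m³ of water.
Ravos: 461 km³ × (914/1023) = 411.9 km³ of water.
The Tesik ice shelf is floating and already displaces its own weight of water, so its melt adds essentially nothing to sea level.
Total added water ≈ 7.501×10^11 m³ over 3.50×10^14 m² → Δh = 2.14×10^-3 m = 2.14 mm.

≈ 2.14 mm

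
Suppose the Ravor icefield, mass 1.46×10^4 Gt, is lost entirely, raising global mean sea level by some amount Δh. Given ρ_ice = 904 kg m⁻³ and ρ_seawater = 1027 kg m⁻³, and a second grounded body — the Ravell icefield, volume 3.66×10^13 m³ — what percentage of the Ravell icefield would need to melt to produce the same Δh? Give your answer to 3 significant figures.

Equal sea-level rise means equal mass of meltwater, i.e. equal mass of ice lost.
Ice mass of Ravor: 1.460×10^16 kg; ice mass of Ravell: 3.309×10^16 kg.
Fraction required = 1.460×10^16 / 3.309×10^16 = 0.441 → 44.1 %.

≈ 44.1 %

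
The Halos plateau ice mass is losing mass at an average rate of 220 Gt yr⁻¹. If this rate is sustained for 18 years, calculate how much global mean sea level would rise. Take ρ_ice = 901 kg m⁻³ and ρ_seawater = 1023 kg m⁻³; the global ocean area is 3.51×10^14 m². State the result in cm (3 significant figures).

Total mass lost = 220 Gt/yr × 18 yr = 3960 Gt = 3.960×10^15 kg.
ρ_w = 1023 kg m⁻³, so water volume = 3.960×10^15 / 1023 = 3.871×10^12 m³.
Δh = 3.871×10^12 / 3.51×10^14 = 0.0110 m = 1.10 cm.

≈ 1.10 cm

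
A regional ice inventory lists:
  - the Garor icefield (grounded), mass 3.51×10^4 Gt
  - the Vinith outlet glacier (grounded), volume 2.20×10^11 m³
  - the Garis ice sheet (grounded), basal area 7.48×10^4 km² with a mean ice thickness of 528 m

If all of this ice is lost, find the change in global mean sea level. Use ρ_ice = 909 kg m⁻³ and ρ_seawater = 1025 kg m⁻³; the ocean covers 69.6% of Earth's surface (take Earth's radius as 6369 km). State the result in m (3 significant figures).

≈ 0.196 m

Garor: 3.51×10^4 Gt = 3.510×10^16 kg; dividing by ρ_w = 1025 kg m⁻³ gives 3.424×10^13 m³ of water.
Vinith: 2.20×10^11 m³ × (909/1025) = 1.951×10^11 m³ of water.
Garis: ice volume = 7.48×10^4 km² × 528 m = 3.949×10^4 km³; 3.949×10^4 × (909/1025) = 3.502×10^4 km³ of water.
Total added water ≈ 6.946×10^13 m³ over 3.55×10^14 m² → Δh = 0.196 m.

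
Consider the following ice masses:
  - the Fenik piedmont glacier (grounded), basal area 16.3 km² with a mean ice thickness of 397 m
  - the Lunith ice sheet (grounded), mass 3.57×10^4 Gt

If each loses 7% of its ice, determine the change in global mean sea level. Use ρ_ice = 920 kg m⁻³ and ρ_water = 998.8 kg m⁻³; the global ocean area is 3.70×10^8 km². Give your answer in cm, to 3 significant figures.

Fenik: ice volume = 16.3 km² × 397 m = 6.471 km³; 0.07 × 6.471 × (920/998.8) = 0.4172 km³ of water.
Lunith: 0.07 × 3.57×10^4 Gt = 2.499×10^15 kg; dividing by ρ_w = 998.8 kg m⁻³ gives 2.502×10^12 m³ of water.
Total added water ≈ 2.502×10^12 m³ over 3.70×10^14 m² → Δh = 6.76×10^-3 m = 0.676 cm.

≈ 0.676 cm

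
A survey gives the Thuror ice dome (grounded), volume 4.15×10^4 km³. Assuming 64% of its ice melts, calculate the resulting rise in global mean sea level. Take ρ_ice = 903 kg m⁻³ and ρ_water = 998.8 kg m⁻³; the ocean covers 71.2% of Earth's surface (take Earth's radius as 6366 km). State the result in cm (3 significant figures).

≈ 6.62 cm

Thuror: 0.64 × 4.15×10^4 km³ × (903/998.8) = 2.401×10^4 km³ of water.
Spread over 3.63×10^14 m² of ocean, Δh = 2.401×10^13 / 3.63×10^14 = 0.0662 m = 6.62 cm.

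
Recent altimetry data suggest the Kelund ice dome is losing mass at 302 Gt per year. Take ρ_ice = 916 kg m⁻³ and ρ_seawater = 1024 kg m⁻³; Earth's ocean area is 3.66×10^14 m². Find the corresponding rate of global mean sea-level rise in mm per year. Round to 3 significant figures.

ρ_w = 1024 kg m⁻³. Annual water volume added = 302 Gt / ρ_w = 3.020×10^14 kg / 1024 kg m⁻³ = 2.949×10^11 m³.
Δh per year = 2.949×10^11 / 3.66×10^14 = 8.06×10^-4 m = 0.806 mm.

≈ 0.806 mm/yr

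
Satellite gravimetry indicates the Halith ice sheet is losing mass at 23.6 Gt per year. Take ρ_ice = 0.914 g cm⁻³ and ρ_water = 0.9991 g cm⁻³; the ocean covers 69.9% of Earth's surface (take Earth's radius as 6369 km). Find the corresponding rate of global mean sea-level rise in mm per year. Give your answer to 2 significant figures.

ρ_w = 0.9991 g cm⁻³ = 999.1 kg m⁻³. Annual water volume added = 23.6 Gt / ρ_w = 2.360×10^13 kg / 999.1 kg m⁻³ = 2.362×10^10 m³.
Δh per year = 2.362×10^10 / 3.56×10^14 = 6.63×10^-5 m = 0.066 mm.

≈ 0.066 mm/yr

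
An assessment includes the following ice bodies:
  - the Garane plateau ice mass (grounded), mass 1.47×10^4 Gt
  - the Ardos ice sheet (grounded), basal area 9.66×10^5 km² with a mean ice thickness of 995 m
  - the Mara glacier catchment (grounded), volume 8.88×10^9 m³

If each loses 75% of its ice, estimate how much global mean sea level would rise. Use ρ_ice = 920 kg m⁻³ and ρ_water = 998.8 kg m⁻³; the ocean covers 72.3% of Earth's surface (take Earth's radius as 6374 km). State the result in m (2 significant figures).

Garane: 0.75 × 1.47×10^4 Gt = 1.102×10^16 kg; dividing by ρ_w = 998.8 kg m⁻³ gives 1.104×10^13 m³ of water.
Ardos: ice volume = 9.66×10^5 km² × 995 m = 9.612×10^5 km³; 0.75 × 9.612×10^5 × (920/998.8) = 6.640×10^5 km³ of water.
Mara: 0.75 × 8.88×10^9 m³ × (920/998.8) = 6.135×10^9 m³ of water.
Total added water ≈ 6.750×10^14 m³ over 3.69×10^14 m² → Δh = 1.83 m.

≈ 1.8 m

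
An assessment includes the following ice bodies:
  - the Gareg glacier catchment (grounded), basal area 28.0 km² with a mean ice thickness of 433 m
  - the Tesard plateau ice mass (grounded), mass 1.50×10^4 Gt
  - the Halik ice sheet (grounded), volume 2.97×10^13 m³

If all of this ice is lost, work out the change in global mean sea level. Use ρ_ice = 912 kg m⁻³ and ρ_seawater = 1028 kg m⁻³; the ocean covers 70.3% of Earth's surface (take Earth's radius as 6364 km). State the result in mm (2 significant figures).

≈ 110 mm

Gareg: ice volume = 28.0 km² × 433 m = 12.12 km³; 12.12 × (912/1028) = 10.76 km³ of water.
Tesard: 1.50×10^4 Gt = 1.500×10^16 kg; dividing by ρ_w = 1028 kg m⁻³ gives 1.459×10^13 m³ of water.
Halik: 2.97×10^13 m³ × (912/1028) = 2.635×10^13 m³ of water.
Total added water ≈ 4.095×10^13 m³ over 3.58×10^14 m² → Δh = 0.114 m = 110 mm.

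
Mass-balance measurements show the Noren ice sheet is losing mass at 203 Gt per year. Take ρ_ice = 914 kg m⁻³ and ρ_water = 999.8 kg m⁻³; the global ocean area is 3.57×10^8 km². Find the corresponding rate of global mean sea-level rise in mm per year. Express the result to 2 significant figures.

ρ_w = 999.8 kg m⁻³. Annual water volume added = 203 Gt / ρ_w = 2.030×10^14 kg / 999.8 kg m⁻³ = 2.030×10^11 m³.
Δh per year = 2.030×10^11 / 3.57×10^14 = 5.69×10^-4 m = 0.57 mm.

≈ 0.57 mm/yr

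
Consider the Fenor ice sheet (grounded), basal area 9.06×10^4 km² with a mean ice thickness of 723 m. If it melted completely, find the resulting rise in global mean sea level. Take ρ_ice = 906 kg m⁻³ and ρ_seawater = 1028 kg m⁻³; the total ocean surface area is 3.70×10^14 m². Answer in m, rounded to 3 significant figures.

≈ 0.156 m

Fenor: ice volume = 9.06×10^4 km² × 723 m = 6.550×10^4 km³; 6.550×10^4 × (906/1028) = 5.773×10^4 km³ of water.
Spread over 3.70×10^14 m² of ocean, Δh = 5.773×10^13 / 3.70×10^14 = 0.156 m.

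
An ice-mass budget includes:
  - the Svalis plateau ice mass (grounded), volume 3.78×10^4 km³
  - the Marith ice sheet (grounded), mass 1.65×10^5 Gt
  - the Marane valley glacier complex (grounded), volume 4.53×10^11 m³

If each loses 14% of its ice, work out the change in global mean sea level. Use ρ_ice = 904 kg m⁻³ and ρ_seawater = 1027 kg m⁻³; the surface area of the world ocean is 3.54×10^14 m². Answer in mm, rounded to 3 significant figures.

≈ 76.9 mm

Svalis: 0.14 × 3.78×10^4 km³ × (904/1027) = 4658 km³ of water.
Marith: 0.14 × 1.65×10^5 Gt = 2.310×10^16 kg; dividing by ρ_w = 1027 kg m⁻³ gives 2.249×10^13 m³ of water.
Marane: 0.14 × 4.53×10^11 m³ × (904/1027) = 5.582×10^10 m³ of water.
Total added water ≈ 2.721×10^13 m³ over 3.54×10^14 m² → Δh = 0.0769 m = 76.9 mm.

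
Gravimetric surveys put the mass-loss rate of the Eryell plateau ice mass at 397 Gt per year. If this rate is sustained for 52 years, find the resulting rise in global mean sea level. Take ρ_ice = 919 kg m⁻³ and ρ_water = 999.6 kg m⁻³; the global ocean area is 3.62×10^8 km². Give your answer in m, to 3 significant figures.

Total mass lost = 397 Gt/yr × 52 yr = 2.064×10^4 Gt = 2.064×10^16 kg.
ρ_w = 999.6 kg m⁻³, so water volume = 2.064×10^16 / 999.6 = 2.065×10^13 m³.
Δh = 2.065×10^13 / 3.62×10^14 = 0.0571 m.

≈ 0.0571 m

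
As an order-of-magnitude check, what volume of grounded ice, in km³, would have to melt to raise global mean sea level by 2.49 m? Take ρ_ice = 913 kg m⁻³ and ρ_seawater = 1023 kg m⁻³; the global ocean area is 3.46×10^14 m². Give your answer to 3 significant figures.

≈ 9.65×10^5 km³

Required water volume = Δh × A = 2.49 m × 3.46×10^14 m² = 8.615×10^14 m³ = 8.615×10^5 km³.
Ice volume = water volume × ρ_w/ρ_ice = 8.615×10^5 × 1023/913 = 9.65×10^5 km³.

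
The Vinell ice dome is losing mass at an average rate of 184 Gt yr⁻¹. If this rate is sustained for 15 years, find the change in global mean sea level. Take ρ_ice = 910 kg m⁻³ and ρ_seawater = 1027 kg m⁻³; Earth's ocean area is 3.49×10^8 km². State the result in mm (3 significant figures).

Total mass lost = 184 Gt/yr × 15 yr = 2760 Gt = 2.760×10^15 kg.
ρ_w = 1027 kg m⁻³, so water volume = 2.760×10^15 / 1027 = 2.687×10^12 m³.
Δh = 2.687×10^12 / 3.49×10^14 = 7.70×10^-3 m = 7.70 mm.

≈ 7.70 mm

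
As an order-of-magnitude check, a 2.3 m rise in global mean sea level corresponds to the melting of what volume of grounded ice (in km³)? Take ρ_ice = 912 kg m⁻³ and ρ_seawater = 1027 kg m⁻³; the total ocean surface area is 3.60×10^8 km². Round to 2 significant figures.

Required water volume = Δh × A = 2.3 m × 3.60×10^14 m² = 8.280×10^14 m³ = 8.280×10^5 km³.
Ice volume = water volume × ρ_w/ρ_ice = 8.280×10^5 × 1027/912 = 9.3×10^5 km³.

≈ 9.3×10^5 km³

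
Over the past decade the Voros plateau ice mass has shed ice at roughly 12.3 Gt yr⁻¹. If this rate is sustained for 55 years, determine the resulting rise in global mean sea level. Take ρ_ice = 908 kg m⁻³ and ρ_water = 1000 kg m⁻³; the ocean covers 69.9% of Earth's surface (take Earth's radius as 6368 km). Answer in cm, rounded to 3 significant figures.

Total mass lost = 12.3 Gt/yr × 55 yr = 676.5 Gt = 6.765×10^14 kg.
ρ_w = 1000 kg m⁻³, so water volume = 6.765×10^14 / 1000 = 6.765×10^11 m³.
Δh = 6.765×10^11 / 3.56×10^14 = 1.90×10^-3 m = 0.190 cm.

≈ 0.190 cm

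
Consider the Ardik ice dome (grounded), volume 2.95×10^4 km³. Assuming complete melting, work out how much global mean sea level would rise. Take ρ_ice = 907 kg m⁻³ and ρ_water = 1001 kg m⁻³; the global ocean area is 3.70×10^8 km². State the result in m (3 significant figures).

≈ 0.0722 m

Ardik: 2.95×10^4 km³ × (907/1001) = 2.673×10^4 km³ of water.
Spread over 3.70×10^14 m² of ocean, Δh = 2.673×10^13 / 3.70×10^14 = 0.0722 m.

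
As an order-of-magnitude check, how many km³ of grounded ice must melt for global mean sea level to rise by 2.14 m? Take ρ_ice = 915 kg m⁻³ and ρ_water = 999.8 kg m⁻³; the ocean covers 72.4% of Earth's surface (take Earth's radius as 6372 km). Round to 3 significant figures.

Required water volume = Δh × A = 2.14 m × 3.69×10^14 m² = 7.905×10^14 m³ = 7.905×10^5 km³.
Ice volume = water volume × ρ_w/ρ_ice = 7.905×10^5 × 999.8/915 = 8.64×10^5 km³.

≈ 8.64×10^5 km³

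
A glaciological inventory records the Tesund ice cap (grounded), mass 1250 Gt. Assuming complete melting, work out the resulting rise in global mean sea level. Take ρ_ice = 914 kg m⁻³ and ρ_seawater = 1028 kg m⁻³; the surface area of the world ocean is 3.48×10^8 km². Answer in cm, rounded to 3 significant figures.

≈ 0.349 cm

Tesund: 1250 Gt = 1.250×10^15 kg; dividing by ρ_w = 1028 kg m⁻³ gives 1.216×10^12 m³ of water.
Spread over 3.48×10^14 m² of ocean, Δh = 1.216×10^12 / 3.48×10^14 = 3.49×10^-3 m = 0.349 cm.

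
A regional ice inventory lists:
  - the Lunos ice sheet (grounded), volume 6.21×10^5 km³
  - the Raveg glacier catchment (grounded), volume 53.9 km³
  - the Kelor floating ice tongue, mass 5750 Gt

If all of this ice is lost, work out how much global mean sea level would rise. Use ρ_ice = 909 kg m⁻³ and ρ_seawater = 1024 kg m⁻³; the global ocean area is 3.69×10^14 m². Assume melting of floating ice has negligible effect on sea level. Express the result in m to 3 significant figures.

≈ 1.49 m

Lunos: 6.21×10^5 km³ × (909/1024) = 5.513×10^5 km³ of water.
Raveg: 53.9 km³ × (909/1024) = 47.85 km³ of water.
The Kelor floating ice tongue is floating and already displaces its own weight of water, so its melt adds essentially nothing to sea level.
Total added water ≈ 5.513×10^14 m³ over 3.69×10^14 m² → Δh = 1.49 m.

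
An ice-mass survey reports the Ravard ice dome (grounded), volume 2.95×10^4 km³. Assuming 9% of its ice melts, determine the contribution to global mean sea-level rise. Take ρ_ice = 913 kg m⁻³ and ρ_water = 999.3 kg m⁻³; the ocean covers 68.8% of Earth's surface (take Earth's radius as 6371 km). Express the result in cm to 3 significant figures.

≈ 0.691 cm

Ravard: 0.09 × 2.95×10^4 km³ × (913/999.3) = 2426 km³ of water.
Spread over 3.51×10^14 m² of ocean, Δh = 2.426×10^12 / 3.51×10^14 = 6.91×10^-3 m = 0.691 cm.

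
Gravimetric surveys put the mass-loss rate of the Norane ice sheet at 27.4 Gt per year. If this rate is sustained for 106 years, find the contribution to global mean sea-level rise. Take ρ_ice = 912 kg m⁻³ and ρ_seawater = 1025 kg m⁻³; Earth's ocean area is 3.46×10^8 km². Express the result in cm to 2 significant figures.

≈ 0.82 cm

Total mass lost = 27.4 Gt/yr × 106 yr = 2904 Gt = 2.904×10^15 kg.
ρ_w = 1025 kg m⁻³, so water volume = 2.904×10^15 / 1025 = 2.834×10^12 m³.
Δh = 2.834×10^12 / 3.46×10^14 = 8.19×10^-3 m = 0.82 cm.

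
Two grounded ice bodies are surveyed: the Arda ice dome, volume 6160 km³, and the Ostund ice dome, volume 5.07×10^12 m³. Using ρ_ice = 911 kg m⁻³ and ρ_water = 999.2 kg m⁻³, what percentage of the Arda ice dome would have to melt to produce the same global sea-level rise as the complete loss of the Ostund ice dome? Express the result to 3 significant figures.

≈ 82.3 %

Equal sea-level rise means equal mass of meltwater, i.e. equal mass of ice lost.
Ice mass of Ostund: 4.619×10^15 kg; ice mass of Arda: 5.612×10^15 kg.
Fraction required = 4.619×10^15 / 5.612×10^15 = 0.823 → 82.3 %.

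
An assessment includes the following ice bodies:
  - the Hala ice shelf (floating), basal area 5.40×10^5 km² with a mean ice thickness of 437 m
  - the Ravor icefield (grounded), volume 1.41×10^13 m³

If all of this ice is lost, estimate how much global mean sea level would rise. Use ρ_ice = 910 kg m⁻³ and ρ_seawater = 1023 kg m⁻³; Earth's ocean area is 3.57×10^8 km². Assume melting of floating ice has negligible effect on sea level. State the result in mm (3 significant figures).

≈ 35.1 mm

The Hala ice shelf is floating and already displaces its own weight of water, so its melt adds essentially nothing to sea level.
Ravor: 1.41×10^13 m³ × (910/1023) = 1.254×10^13 m³ of water.
Total added water ≈ 1.254×10^13 m³ over 3.57×10^14 m² → Δh = 0.0351 m = 35.1 mm.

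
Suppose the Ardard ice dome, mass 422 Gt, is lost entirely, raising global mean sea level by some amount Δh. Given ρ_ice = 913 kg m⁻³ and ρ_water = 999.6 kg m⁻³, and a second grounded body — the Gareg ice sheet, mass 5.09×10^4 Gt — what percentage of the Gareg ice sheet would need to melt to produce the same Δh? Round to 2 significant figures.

≈ 0.83 %

Equal sea-level rise means equal mass of meltwater, i.e. equal mass of ice lost.
Ice mass of Ardard: 4.220×10^14 kg; ice mass of Gareg: 5.090×10^16 kg.
Fraction required = 4.220×10^14 / 5.090×10^16 = 8.29×10^-3 → 0.83 %.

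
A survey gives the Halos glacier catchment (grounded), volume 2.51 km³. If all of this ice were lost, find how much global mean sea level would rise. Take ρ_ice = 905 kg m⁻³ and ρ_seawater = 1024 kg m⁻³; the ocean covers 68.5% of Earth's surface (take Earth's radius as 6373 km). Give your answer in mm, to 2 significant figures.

≈ 6.3×10^-3 mm

Halos: 2.51 km³ × (905/1024) = 2.218 km³ of water.
Spread over 3.50×10^14 m² of ocean, Δh = 2.218×10^9 / 3.50×10^14 = 6.35×10^-6 m = 6.3×10^-3 mm.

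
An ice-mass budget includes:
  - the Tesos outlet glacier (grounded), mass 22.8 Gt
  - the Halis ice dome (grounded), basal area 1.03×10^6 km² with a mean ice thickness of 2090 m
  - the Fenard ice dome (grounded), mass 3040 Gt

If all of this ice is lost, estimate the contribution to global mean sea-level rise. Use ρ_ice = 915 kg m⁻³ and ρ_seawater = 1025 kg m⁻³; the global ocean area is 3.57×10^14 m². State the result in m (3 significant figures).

≈ 5.39 m

Tesos: 22.8 Gt = 2.280×10^13 kg; dividing by ρ_w = 1025 kg m⁻³ gives 2.224×10^10 m³ of water.
Halis: ice volume = 1.03×10^6 km² × 2090 m = 2.153×10^6 km³; 2.153×10^6 × (915/1025) = 1.922×10^6 km³ of water.
Fenard: 3040 Gt = 3.040×10^15 kg; dividing by ρ_w = 1025 kg m⁻³ gives 2.966×10^12 m³ of water.
Total added water ≈ 1.925×10^15 m³ over 3.57×10^14 m² → Δh = 5.39 m.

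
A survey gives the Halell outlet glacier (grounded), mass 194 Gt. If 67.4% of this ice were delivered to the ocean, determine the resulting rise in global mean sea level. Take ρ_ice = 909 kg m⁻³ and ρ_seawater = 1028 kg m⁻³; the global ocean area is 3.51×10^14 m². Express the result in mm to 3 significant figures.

Halell: 0.674 × 194 Gt = 1.308×10^14 kg; dividing by ρ_w = 1028 kg m⁻³ gives 1.272×10^11 m³ of water.
Spread over 3.51×10^14 m² of ocean, Δh = 1.272×10^11 / 3.51×10^14 = 3.62×10^-4 m = 0.362 mm.

≈ 0.362 mm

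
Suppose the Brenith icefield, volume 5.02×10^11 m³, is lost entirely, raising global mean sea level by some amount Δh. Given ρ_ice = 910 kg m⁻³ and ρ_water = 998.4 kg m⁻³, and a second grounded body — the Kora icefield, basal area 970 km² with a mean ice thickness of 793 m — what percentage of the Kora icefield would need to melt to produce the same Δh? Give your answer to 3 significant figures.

Equal sea-level rise means equal mass of meltwater, i.e. equal mass of ice lost.
Ice mass of Brenith: 4.568×10^14 kg; ice mass of Kora: 7.000×10^14 kg.
Fraction required = 4.568×10^14 / 7.000×10^14 = 0.653 → 65.3 %.

≈ 65.3 %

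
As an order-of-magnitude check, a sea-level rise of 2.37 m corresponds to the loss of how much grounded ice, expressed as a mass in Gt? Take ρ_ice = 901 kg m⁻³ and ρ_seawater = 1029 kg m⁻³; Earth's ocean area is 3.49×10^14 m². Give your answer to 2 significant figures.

≈ 8.5×10^5 Gt

Required water volume = Δh × A = 2.37 m × 3.49×10^14 m² = 8.271×10^14 m³.
ρ_w = 1029 kg m⁻³, so the mass of water = 8.271×10^14 m³ × 1029 kg m⁻³ = 8.511×10^17 kg = 8.5×10^5 Gt (and the same mass of ice, by conservation).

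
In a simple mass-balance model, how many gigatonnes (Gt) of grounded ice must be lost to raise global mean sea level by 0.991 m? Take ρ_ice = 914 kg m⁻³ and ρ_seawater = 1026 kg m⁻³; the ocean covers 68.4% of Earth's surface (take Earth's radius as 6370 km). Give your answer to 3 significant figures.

Required water volume = Δh × A = 0.991 m × 3.49×10^14 m² = 3.456×10^14 m³.
ρ_w = 1026 kg m⁻³, so the mass of water = 3.456×10^14 m³ × 1026 kg m⁻³ = 3.546×10^17 kg = 3.55×10^5 Gt (and the same mass of ice, by conservation).

≈ 3.55×10^5 Gt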